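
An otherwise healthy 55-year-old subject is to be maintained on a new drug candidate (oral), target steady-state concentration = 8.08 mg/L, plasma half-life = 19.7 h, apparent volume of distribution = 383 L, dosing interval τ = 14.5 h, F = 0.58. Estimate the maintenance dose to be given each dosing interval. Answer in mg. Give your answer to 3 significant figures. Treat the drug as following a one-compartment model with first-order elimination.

k = ln2 / t½ = 0.693147 / 19.7 = 0.03519 h⁻¹
CL = k × Vd = 0.03519 × 383 = 13.48 L/h
At steady state, F × (Dose/τ) = Css × CL.
Dose = Css × CL × τ / F = 8.08 × 13.48 × 14.5 / 0.58 = 2723 mg

2720 mg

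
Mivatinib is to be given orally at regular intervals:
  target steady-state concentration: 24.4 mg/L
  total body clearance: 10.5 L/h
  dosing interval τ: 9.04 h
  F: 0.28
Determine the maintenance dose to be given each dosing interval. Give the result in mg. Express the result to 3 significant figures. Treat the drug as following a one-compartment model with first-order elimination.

8270 mg

At steady state, F × (Dose/τ) = Css × CL.
Dose = Css × CL × τ / F = 24.4 × 10.50 × 9.04 / 0.28 = 8272 mg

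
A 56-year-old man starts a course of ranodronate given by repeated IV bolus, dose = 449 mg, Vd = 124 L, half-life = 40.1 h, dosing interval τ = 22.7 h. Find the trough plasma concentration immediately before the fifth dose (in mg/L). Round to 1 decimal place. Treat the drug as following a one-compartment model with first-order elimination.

6.0 mg/L

C₀ per dose = Dose / Vd = 449 / 124 = 3.621 mg/L
k = ln2 / t½ = 0.693147 / 40.1 = 0.01729 h⁻¹
Fraction remaining after one interval: r = e^(−kτ) = e^(−0.01729 × 22.7) = 0.6754
Before dose 5, 4 doses have been given (aged 1τ, 2τ, 3τ, 4τ).
C_trough = C₀ × (r + r² + … + r^4) = C₀ × r(1−r^4)/(1−r)
        = 3.621 × 0.6754 × (1 − 0.2081) / (1 − 0.6754) = 5.966 mg/L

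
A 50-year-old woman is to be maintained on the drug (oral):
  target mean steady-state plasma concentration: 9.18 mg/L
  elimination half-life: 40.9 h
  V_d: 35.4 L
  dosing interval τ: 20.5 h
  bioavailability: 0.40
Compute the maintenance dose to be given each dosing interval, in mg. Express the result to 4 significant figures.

282.3 mg

k = ln2 / t½ = 0.693147 / 40.9 = 0.01695 h⁻¹
CL = k × Vd = 0.01695 × 35.4 = 0.6000 L/h
At steady state, F × (Dose/τ) = Css × CL.
Dose = Css × CL × τ / F = 9.18 × 0.6000 × 20.5 / 0.40 = 282.3 mg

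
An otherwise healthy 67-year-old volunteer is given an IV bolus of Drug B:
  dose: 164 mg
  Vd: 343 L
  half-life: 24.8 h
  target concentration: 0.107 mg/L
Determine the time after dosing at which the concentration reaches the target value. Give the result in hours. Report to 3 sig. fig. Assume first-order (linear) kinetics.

C₀ = Dose / Vd = 164.0 / 343 = 0.4781 mg/L
k = ln2 / t½ = 0.693147 / 24.8 = 0.02795 h⁻¹
t = ln(C₀ / C) / k = ln(0.4781 / 0.107) / 0.02795
  = ln(4.468) / 0.02795 = 1.497 / 0.02795 = 53.56 h

53.6 h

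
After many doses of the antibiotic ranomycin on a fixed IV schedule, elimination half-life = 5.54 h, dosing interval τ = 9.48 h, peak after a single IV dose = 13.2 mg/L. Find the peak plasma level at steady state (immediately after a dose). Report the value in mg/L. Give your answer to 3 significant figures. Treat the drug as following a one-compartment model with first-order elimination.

19.0 mg/L

k = ln2 / t½ = 0.693147 / 5.54 = 0.1251 h⁻¹
e^(−kτ) = e^(−0.1251 × 9.48) = 0.3055
Accumulation ratio R = 1 / (1 − e^(−kτ)) = 1 / (1 − 0.3055) = 1.440
Steady-state peak = C₀ × R = 13.2 × 1.440 = 19.01 mg/L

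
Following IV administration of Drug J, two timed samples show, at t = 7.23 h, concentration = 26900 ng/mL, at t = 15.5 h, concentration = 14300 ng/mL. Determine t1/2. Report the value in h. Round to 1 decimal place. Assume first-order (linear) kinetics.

9.1 h

k = ln(C₁/C₂) / (t₂ − t₁) = ln(26900/14300) / (15.5 − 7.23)
  = 0.6319 / 8.270 = 0.07641 h⁻¹
t½ = ln2 / k = 0.693147 / 0.07641 = 9.071 h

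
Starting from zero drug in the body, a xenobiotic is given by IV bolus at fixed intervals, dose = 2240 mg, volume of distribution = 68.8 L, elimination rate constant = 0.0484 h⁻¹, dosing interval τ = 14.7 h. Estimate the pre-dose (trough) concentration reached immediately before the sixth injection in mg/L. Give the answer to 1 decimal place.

30.5 mg/L

C₀ per dose = Dose / Vd = 2240 / 68.8 = 32.56 mg/L
Fraction remaining after one interval: r = e^(−kτ) = e^(−0.04840 × 14.7) = 0.4909
Before dose 6, 5 doses have been given (aged 1τ, 2τ, 3τ, 4τ, 5τ).
C_trough = C₀ × (r + r² + … + r^5) = C₀ × r(1−r^5)/(1−r)
        = 32.56 × 0.4909 × (1 − 0.02851) / (1 − 0.4909) = 30.50 mg/L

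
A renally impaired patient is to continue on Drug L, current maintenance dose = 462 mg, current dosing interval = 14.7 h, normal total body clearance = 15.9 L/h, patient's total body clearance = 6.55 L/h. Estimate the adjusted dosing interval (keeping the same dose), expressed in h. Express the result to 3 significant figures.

To keep the same average steady-state level, dosing rate must scale with clearance.
CL ratio = 6.55 / 15.9 = 0.4119
New interval (same dose) = 14.7 / 0.4119 = 35.69 h

35.7 h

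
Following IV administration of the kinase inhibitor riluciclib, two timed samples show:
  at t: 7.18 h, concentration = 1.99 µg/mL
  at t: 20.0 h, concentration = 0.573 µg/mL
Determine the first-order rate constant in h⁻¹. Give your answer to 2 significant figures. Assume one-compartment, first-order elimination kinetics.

0.097 h⁻¹

k = ln(C₁/C₂) / (t₂ − t₁) = ln(1.99/0.573) / (20.0 − 7.18)
  = 1.245 / 12.82 = 0.09711 h⁻¹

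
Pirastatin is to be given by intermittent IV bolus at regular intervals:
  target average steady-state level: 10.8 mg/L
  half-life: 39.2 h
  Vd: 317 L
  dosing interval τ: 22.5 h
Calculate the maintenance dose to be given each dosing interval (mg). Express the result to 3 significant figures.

1360 mg

k = ln2 / t½ = 0.693147 / 39.2 = 0.01768 h⁻¹
CL = k × Vd = 0.01768 × 317 = 5.605 L/h
At steady state, Dose/τ = Css × CL.
Dose = Css × CL × τ = 10.8 × 5.605 × 22.5 = 1362 mg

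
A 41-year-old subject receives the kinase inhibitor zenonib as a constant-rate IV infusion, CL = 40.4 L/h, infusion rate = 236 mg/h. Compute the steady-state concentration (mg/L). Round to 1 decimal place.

5.8 mg/L

At steady state Css = R₀ / CL = 236 / 40.40 = 5.842 mg/L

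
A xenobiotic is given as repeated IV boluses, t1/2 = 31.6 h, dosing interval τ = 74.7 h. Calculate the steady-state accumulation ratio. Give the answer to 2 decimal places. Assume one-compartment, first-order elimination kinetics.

1.24

k = ln2 / t½ = 0.693147 / 31.6 = 0.02194 h⁻¹
e^(−kτ) = e^(−0.02194 × 74.7) = 0.1942
Accumulation ratio R = 1 / (1 − e^(−kτ)) = 1 / (1 − 0.1942) = 1.241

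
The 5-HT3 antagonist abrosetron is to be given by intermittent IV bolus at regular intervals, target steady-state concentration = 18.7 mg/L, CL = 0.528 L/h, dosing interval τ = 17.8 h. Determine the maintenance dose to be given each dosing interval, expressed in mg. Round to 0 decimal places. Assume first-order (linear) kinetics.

176 mg

At steady state, Dose/τ = Css × CL.
Dose = Css × CL × τ = 18.7 × 0.5280 × 17.8 = 175.8 mg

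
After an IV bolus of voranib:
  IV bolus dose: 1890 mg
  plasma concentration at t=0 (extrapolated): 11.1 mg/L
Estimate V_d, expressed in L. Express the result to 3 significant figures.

Vd = Dose / C₀ = 1890 / 11.1 = 170.3 L

170 L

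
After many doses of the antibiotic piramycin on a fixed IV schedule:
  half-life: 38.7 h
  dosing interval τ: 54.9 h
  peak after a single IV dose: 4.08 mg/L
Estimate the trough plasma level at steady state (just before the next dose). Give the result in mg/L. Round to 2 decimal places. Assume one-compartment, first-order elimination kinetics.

2.44 mg/L

k = ln2 / t½ = 0.693147 / 38.7 = 0.01791 h⁻¹
e^(−kτ) = e^(−0.01791 × 54.9) = 0.3741
Accumulation ratio R = 1 / (1 − e^(−kτ)) = 1 / (1 − 0.3741) = 1.598
Steady-state trough = C₀ × R × e^(−kτ) = 4.08 × 1.598 × 0.3741 = 2.439 mg/L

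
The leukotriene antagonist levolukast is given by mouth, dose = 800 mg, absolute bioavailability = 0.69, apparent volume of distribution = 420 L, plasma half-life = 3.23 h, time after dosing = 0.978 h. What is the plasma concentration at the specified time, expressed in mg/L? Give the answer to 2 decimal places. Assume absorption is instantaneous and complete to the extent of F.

1.07 mg/L

Amount reaching circulation = F × Dose = 0.69 × 800.0 = 552.0 mg
C₀ = F·Dose / Vd = 552.0 / 420 = 1.314 mg/L
k = ln2 / t½ = 0.693147 / 3.23 = 0.2146 h⁻¹
C = C₀ · e^(−k·t) = 1.314 × e^(−0.2146 × 0.978)
  = 1.314 × 0.8107 = 1.065 mg/L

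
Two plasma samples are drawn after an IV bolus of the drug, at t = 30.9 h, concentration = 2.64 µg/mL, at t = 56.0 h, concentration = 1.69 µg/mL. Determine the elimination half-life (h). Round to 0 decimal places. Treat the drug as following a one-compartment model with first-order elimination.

k = ln(C₁/C₂) / (t₂ − t₁) = ln(2.64/1.69) / (56.0 − 30.9)
  = 0.4461 / 25.10 = 0.01777 h⁻¹
t½ = ln2 / k = 0.693147 / 0.01777 = 39.01 h

39 h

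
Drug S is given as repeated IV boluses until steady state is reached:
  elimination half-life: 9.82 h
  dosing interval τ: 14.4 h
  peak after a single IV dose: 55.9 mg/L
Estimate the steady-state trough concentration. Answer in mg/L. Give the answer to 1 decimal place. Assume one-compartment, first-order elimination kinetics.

k = ln2 / t½ = 0.693147 / 9.82 = 0.07059 h⁻¹
e^(−kτ) = e^(−0.07059 × 14.4) = 0.3619
Accumulation ratio R = 1 / (1 − e^(−kτ)) = 1 / (1 − 0.3619) = 1.567
Steady-state trough = C₀ × R × e^(−kτ) = 55.9 × 1.567 × 0.3619 = 31.70 mg/L

31.7 mg/L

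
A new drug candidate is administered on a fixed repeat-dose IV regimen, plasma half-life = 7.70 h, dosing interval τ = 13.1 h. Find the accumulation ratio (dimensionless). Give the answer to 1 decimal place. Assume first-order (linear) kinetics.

k = ln2 / t½ = 0.693147 / 7.70 = 0.09002 h⁻¹
e^(−kτ) = e^(−0.09002 × 13.1) = 0.3075
Accumulation ratio R = 1 / (1 − e^(−kτ)) = 1 / (1 − 0.3075) = 1.444

1.4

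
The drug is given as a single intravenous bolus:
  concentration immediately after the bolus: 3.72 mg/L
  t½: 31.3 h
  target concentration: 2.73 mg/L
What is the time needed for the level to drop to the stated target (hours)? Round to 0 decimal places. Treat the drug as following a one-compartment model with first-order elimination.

14 h

k = ln2 / t½ = 0.693147 / 31.3 = 0.02215 h⁻¹
t = ln(C₀ / C) / k = ln(3.720 / 2.73) / 0.02215
  = ln(1.363) / 0.02215 = 0.3097 / 0.02215 = 13.98 h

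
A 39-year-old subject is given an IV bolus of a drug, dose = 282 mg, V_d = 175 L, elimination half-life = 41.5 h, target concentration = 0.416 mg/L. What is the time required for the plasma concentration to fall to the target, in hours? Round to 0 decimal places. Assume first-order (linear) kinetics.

81 h

C₀ = Dose / Vd = 282.0 / 175 = 1.611 mg/L
k = ln2 / t½ = 0.693147 / 41.5 = 0.01670 h⁻¹
t = ln(C₀ / C) / k = ln(1.611 / 0.416) / 0.01670
  = ln(3.873) / 0.01670 = 1.354 / 0.01670 = 81.08 h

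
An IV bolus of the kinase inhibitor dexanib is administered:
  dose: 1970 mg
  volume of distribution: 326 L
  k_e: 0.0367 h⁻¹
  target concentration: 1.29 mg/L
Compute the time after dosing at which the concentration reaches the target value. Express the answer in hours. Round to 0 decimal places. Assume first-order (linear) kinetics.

42 h

C₀ = Dose / Vd = 1970 / 326 = 6.043 mg/L
t = ln(C₀ / C) / k = ln(6.043 / 1.29) / 0.03670
  = ln(4.684) / 0.03670 = 1.544 / 0.03670 = 42.07 h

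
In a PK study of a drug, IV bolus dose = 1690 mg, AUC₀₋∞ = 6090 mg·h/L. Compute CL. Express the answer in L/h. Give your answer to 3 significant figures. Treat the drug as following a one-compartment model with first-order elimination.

0.278 L/h

CL = Dose / AUC = 1690 / 6090 = 0.2775 L/h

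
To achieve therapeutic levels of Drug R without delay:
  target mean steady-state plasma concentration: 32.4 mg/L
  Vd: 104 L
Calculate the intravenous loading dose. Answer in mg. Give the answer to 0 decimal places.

LD = Css × Vd = 32.4 × 104 = 3370 mg

3370 mg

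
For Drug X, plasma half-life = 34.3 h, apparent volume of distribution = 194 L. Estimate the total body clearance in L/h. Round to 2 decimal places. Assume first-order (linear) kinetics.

3.92 L/h

k = ln2 / t½ = 0.693147 / 34.3 = 0.02021 h⁻¹
CL = k × Vd = 0.02021 × 194 = 3.921 L/h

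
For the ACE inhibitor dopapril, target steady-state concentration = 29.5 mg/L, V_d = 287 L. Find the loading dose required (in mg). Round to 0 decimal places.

8467 mg

LD = Css × Vd = 29.5 × 287 = 8467 mg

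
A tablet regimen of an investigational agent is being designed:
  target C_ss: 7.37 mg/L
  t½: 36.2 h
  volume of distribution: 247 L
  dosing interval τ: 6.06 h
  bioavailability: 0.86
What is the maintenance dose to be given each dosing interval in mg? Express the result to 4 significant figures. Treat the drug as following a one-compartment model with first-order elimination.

245.6 mg

k = ln2 / t½ = 0.693147 / 36.2 = 0.01915 h⁻¹
CL = k × Vd = 0.01915 × 247 = 4.730 L/h
At steady state, F × (Dose/τ) = Css × CL.
Dose = Css × CL × τ / F = 7.37 × 4.730 × 6.06 / 0.86 = 245.6 mg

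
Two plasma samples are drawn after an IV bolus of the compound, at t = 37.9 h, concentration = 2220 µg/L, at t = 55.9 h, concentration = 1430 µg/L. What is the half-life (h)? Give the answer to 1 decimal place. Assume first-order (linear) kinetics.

28.4 h

k = ln(C₁/C₂) / (t₂ − t₁) = ln(2220/1430) / (55.9 − 37.9)
  = 0.4398 / 18.00 = 0.02443 h⁻¹
t½ = ln2 / k = 0.693147 / 0.02443 = 28.37 h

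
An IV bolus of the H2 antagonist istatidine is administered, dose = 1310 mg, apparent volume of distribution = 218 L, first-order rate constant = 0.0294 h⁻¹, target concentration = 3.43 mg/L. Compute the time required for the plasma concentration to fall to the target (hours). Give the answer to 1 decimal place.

19.1 h

C₀ = Dose / Vd = 1310 / 218 = 6.009 mg/L
t = ln(C₀ / C) / k = ln(6.009 / 3.43) / 0.02940
  = ln(1.752) / 0.02940 = 0.5608 / 0.02940 = 19.07 h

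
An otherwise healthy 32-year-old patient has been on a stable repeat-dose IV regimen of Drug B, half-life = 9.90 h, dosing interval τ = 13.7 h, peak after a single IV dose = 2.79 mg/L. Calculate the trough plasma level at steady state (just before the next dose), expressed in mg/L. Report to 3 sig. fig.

k = ln2 / t½ = 0.693147 / 9.90 = 0.07001 h⁻¹
e^(−kτ) = e^(−0.07001 × 13.7) = 0.3832
Accumulation ratio R = 1 / (1 − e^(−kτ)) = 1 / (1 − 0.3832) = 1.621
Steady-state trough = C₀ × R × e^(−kτ) = 2.79 × 1.621 × 0.3832 = 1.733 mg/L

1.73 mg/L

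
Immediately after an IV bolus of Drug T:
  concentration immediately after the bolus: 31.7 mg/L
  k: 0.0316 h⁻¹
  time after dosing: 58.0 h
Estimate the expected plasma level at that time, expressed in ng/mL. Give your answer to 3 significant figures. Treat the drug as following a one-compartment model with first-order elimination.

C = C₀ · e^(−k·t) = 31.70 × e^(−0.03160 × 58.0)
  = 31.70 × 0.1600 = 5.072 mg/L
Convert: 5.072 mg/L × 1000 = 5072 ng/mL

5070 ng/mL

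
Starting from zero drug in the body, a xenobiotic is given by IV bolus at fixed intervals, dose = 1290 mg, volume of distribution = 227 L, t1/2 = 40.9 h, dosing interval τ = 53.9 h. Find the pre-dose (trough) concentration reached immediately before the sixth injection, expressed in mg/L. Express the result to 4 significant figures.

C₀ per dose = Dose / Vd = 1290 / 227 = 5.683 mg/L
k = ln2 / t½ = 0.693147 / 40.9 = 0.01695 h⁻¹
Fraction remaining after one interval: r = e^(−kτ) = e^(−0.01695 × 53.9) = 0.4011
Before dose 6, 5 doses have been given (aged 1τ, 2τ, 3τ, 4τ, 5τ).
C_trough = C₀ × (r + r² + … + r^5) = C₀ × r(1−r^5)/(1−r)
        = 5.683 × 0.4011 × (1 − 0.01038) / (1 − 0.4011) = 3.767 mg/L

3.767 mg/L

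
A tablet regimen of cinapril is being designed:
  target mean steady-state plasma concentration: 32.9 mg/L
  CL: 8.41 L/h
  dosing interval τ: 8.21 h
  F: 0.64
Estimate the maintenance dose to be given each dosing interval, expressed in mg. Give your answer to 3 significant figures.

At steady state, F × (Dose/τ) = Css × CL.
Dose = Css × CL × τ / F = 32.9 × 8.410 × 8.21 / 0.64 = 3549 mg

3550 mg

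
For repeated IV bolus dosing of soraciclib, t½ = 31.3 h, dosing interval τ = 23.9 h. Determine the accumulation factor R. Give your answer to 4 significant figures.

2.433

k = ln2 / t½ = 0.693147 / 31.3 = 0.02215 h⁻¹
e^(−kτ) = e^(−0.02215 × 23.9) = 0.5890
Accumulation ratio R = 1 / (1 − e^(−kτ)) = 1 / (1 − 0.5890) = 2.433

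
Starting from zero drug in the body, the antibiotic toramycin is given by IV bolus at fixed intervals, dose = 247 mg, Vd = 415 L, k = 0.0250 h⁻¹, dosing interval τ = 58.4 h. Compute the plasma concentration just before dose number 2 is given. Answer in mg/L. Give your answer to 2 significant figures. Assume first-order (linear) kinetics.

0.14 mg/L

C₀ per dose = Dose / Vd = 247 / 415 = 0.5952 mg/L
Fraction remaining after one interval: r = e^(−kτ) = e^(−0.02500 × 58.4) = 0.2322
Before dose 2, 1 dose has been given (aged 1τ).
C_trough = C₀ × r = 0.5952 × 0.2322 = 0.1382 mg/L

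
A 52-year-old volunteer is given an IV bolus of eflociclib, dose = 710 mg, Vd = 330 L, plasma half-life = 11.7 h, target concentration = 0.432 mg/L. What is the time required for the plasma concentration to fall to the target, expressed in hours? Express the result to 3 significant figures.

C₀ = Dose / Vd = 710.0 / 330 = 2.152 mg/L
k = ln2 / t½ = 0.693147 / 11.7 = 0.05924 h⁻¹
t = ln(C₀ / C) / k = ln(2.152 / 0.432) / 0.05924
  = ln(4.981) / 0.05924 = 1.606 / 0.05924 = 27.11 h

27.1 h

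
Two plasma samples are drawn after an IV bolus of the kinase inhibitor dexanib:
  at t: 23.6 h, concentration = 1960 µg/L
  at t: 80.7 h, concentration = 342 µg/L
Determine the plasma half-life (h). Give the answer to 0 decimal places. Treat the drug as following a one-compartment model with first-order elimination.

23 h

k = ln(C₁/C₂) / (t₂ − t₁) = ln(1960/342) / (80.7 − 23.6)
  = 1.746 / 57.10 = 0.03058 h⁻¹
t½ = ln2 / k = 0.693147 / 0.03058 = 22.67 h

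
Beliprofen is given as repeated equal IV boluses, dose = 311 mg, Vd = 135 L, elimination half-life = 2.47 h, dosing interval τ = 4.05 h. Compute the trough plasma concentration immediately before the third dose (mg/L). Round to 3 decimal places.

0.977 mg/L

C₀ per dose = Dose / Vd = 311 / 135 = 2.304 mg/L
k = ln2 / t½ = 0.693147 / 2.47 = 0.2806 h⁻¹
Fraction remaining after one interval: r = e^(−kτ) = e^(−0.2806 × 4.05) = 0.3210
Before dose 3, 2 doses have been given (aged 1τ, 2τ).
C_trough = C₀ × (r + r²) = 2.304 × (0.3210 + 0.1030) = 0.9769 mg/L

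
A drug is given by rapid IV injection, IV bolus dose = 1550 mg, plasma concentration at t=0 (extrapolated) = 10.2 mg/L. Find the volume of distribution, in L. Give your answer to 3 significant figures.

152 L

Vd = Dose / C₀ = 1550 / 10.2 = 152.0 L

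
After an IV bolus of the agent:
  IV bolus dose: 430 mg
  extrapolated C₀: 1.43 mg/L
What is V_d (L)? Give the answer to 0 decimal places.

301 L

Vd = Dose / C₀ = 430.0 / 1.43 = 300.7 L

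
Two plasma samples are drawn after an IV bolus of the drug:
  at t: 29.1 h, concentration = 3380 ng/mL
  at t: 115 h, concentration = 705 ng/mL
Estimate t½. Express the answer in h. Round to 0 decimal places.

38 h

k = ln(C₁/C₂) / (t₂ − t₁) = ln(3380/705) / (115 − 29.1)
  = 1.567 / 85.90 = 0.01824 h⁻¹
t½ = ln2 / k = 0.693147 / 0.01824 = 38.00 h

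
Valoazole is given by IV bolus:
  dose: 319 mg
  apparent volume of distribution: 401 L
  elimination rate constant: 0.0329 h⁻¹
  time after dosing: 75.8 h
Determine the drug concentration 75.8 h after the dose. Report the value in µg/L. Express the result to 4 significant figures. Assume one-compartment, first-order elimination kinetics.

65.70 µg/L

C₀ = Dose / Vd = 319.0 / 401 = 0.7955 mg/L
C = C₀ · e^(−k·t) = 0.7955 × e^(−0.03290 × 75.8)
  = 0.7955 × 0.08259 = 0.06570 mg/L
Convert: 0.06570 mg/L × 1000 = 65.70 µg/L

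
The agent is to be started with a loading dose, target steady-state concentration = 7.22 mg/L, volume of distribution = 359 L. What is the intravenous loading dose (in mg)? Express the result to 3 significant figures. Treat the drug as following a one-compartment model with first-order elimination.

LD = Css × Vd = 7.22 × 359 = 2592 mg

2590 mg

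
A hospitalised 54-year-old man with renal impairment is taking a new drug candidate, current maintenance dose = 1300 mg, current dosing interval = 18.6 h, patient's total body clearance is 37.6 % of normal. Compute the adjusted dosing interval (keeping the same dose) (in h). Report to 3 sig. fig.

49.5 h

To keep the same average steady-state level, dosing rate must scale with clearance.
CL ratio = 37.6 / 100 = 0.3760
New interval (same dose) = 18.6 / 0.3760 = 49.47 h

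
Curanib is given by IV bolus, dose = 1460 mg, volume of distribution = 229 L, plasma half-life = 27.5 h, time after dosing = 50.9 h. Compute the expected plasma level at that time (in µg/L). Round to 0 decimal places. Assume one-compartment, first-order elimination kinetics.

C₀ = Dose / Vd = 1460 / 229 = 6.376 mg/L
k = ln2 / t½ = 0.693147 / 27.5 = 0.02521 h⁻¹
C = C₀ · e^(−k·t) = 6.376 × e^(−0.02521 × 50.9)
  = 6.376 × 0.2772 = 1.767 mg/L
Convert: 1.767 mg/L × 1000 = 1767 µg/L

1767 µg/L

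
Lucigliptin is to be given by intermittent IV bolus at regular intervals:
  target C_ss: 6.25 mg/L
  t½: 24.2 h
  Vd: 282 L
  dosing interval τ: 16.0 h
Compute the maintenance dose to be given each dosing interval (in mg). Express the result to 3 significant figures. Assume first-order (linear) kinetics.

k = ln2 / t½ = 0.693147 / 24.2 = 0.02864 h⁻¹
CL = k × Vd = 0.02864 × 282 = 8.076 L/h
At steady state, Dose/τ = Css × CL.
Dose = Css × CL × τ = 6.25 × 8.076 × 16.0 = 807.6 mg

808 mg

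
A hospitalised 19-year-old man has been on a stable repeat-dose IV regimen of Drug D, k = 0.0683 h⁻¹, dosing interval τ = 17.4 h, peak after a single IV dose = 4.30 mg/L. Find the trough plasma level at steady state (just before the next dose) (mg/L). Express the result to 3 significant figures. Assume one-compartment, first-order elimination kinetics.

1.88 mg/L

e^(−kτ) = e^(−0.06830 × 17.4) = 0.3047
Accumulation ratio R = 1 / (1 − e^(−kτ)) = 1 / (1 − 0.3047) = 1.438
Steady-state trough = C₀ × R × e^(−kτ) = 4.30 × 1.438 × 0.3047 = 1.884 mg/L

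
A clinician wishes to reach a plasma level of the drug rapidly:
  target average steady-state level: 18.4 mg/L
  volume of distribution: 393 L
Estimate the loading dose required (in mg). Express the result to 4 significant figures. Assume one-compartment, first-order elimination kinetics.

7231 mg

LD = Css × Vd = 18.4 × 393 = 7231 mg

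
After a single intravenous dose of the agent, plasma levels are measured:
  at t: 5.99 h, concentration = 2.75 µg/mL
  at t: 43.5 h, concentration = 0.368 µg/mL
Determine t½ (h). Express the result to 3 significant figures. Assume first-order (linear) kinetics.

12.9 h

k = ln(C₁/C₂) / (t₂ − t₁) = ln(2.75/0.368) / (43.5 − 5.99)
  = 2.011 / 37.51 = 0.05361 h⁻¹
t½ = ln2 / k = 0.693147 / 0.05361 = 12.93 h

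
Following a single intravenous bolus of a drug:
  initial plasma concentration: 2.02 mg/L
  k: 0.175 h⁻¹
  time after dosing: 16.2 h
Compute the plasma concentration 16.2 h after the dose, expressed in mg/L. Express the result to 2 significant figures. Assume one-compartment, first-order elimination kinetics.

0.12 mg/L

C = C₀ · e^(−k·t) = 2.020 × e^(−0.1750 × 16.2)
  = 2.020 × 0.05872 = 0.1186 mg/L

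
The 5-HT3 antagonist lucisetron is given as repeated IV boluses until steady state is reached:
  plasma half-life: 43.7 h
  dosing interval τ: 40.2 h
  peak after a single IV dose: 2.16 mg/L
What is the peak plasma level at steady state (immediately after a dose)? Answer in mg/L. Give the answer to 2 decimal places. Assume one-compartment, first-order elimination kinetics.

k = ln2 / t½ = 0.693147 / 43.7 = 0.01586 h⁻¹
e^(−kτ) = e^(−0.01586 × 40.2) = 0.5286
Accumulation ratio R = 1 / (1 − e^(−kτ)) = 1 / (1 − 0.5286) = 2.121
Steady-state peak = C₀ × R = 2.16 × 2.121 = 4.581 mg/L

4.58 mg/L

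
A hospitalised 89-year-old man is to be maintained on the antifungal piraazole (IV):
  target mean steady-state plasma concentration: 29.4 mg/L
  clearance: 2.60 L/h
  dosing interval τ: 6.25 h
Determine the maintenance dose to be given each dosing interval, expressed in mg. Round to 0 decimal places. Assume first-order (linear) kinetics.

At steady state, Dose/τ = Css × CL.
Dose = Css × CL × τ = 29.4 × 2.600 × 6.25 = 477.8 mg

478 mg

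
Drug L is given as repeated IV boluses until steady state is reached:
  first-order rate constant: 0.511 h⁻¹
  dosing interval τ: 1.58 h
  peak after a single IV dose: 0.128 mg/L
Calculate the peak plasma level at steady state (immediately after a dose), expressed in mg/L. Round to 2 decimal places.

e^(−kτ) = e^(−0.5110 × 1.58) = 0.4460
Accumulation ratio R = 1 / (1 − e^(−kτ)) = 1 / (1 − 0.4460) = 1.805
Steady-state peak = C₀ × R = 0.128 × 1.805 = 0.2310 mg/L

0.23 mg/L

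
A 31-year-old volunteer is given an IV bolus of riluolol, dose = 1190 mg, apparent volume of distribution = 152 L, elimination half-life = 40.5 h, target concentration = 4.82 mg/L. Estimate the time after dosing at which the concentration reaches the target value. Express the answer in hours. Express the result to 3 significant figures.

28.3 h

C₀ = Dose / Vd = 1190 / 152 = 7.829 mg/L
k = ln2 / t½ = 0.693147 / 40.5 = 0.01711 h⁻¹
t = ln(C₀ / C) / k = ln(7.829 / 4.82) / 0.01711
  = ln(1.624) / 0.01711 = 0.4849 / 0.01711 = 28.34 h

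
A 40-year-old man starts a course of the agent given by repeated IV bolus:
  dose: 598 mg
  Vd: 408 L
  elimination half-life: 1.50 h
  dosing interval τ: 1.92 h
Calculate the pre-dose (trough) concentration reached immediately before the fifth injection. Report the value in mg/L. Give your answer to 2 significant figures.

1.0 mg/L

C₀ per dose = Dose / Vd = 598 / 408 = 1.466 mg/L
k = ln2 / t½ = 0.693147 / 1.50 = 0.4621 h⁻¹
Fraction remaining after one interval: r = e^(−kτ) = e^(−0.4621 × 1.92) = 0.4118
Before dose 5, 4 doses have been given (aged 1τ, 2τ, 3τ, 4τ).
C_trough = C₀ × (r + r² + … + r^4) = C₀ × r(1−r^4)/(1−r)
        = 1.466 × 0.4118 × (1 − 0.02876) / (1 − 0.4118) = 0.9968 mg/L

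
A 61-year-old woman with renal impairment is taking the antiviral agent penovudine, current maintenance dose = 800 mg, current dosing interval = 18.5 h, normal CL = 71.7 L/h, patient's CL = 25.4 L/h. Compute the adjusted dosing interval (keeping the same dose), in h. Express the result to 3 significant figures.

52.2 h

To keep the same average steady-state level, dosing rate must scale with clearance.
CL ratio = 25.4 / 71.7 = 0.3543
New interval (same dose) = 18.5 / 0.3543 = 52.22 h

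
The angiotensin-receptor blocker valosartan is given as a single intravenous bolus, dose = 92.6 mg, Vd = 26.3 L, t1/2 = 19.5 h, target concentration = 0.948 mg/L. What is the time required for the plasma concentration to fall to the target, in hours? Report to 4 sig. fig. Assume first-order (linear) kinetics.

36.91 h

C₀ = Dose / Vd = 92.60 / 26.3 = 3.521 mg/L
k = ln2 / t½ = 0.693147 / 19.5 = 0.03555 h⁻¹
t = ln(C₀ / C) / k = ln(3.521 / 0.948) / 0.03555
  = ln(3.714) / 0.03555 = 1.312 / 0.03555 = 36.91 h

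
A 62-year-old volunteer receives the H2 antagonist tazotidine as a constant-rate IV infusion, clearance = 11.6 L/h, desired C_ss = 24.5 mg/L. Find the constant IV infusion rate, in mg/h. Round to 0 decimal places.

284 mg/h

At steady state, infusion rate R₀ = Css × CL = 24.5 × 11.60 = 284.2 mg/h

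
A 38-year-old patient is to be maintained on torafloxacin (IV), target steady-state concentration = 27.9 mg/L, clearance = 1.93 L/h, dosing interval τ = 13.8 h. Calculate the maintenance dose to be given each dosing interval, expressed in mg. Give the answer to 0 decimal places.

743 mg

At steady state, Dose/τ = Css × CL.
Dose = Css × CL × τ = 27.9 × 1.930 × 13.8 = 743.1 mg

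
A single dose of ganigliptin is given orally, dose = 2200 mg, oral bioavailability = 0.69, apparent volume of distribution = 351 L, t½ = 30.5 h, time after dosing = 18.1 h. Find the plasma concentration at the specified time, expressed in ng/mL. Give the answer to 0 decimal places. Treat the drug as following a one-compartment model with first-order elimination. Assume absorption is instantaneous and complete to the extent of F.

Amount reaching circulation = F × Dose = 0.69 × 2200 = 1518 mg
C₀ = F·Dose / Vd = 1518 / 351 = 4.325 mg/L
k = ln2 / t½ = 0.693147 / 30.5 = 0.02273 h⁻¹
C = C₀ · e^(−k·t) = 4.325 × e^(−0.02273 × 18.1)
  = 4.325 × 0.6627 = 2.866 mg/L
Convert: 2.866 mg/L × 1000 = 2866 ng/mL

2866 ng/mL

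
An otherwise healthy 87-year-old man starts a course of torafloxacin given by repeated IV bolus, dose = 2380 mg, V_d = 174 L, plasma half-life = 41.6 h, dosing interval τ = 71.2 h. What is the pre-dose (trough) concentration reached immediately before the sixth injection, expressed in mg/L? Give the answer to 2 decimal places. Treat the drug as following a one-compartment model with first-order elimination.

C₀ per dose = Dose / Vd = 2380 / 174 = 13.68 mg/L
k = ln2 / t½ = 0.693147 / 41.6 = 0.01666 h⁻¹
Fraction remaining after one interval: r = e^(−kτ) = e^(−0.01666 × 71.2) = 0.3054
Before dose 6, 5 doses have been given (aged 1τ, 2τ, 3τ, 4τ, 5τ).
C_trough = C₀ × (r + r² + … + r^5) = C₀ × r(1−r^5)/(1−r)
        = 13.68 × 0.3054 × (1 − 0.002657) / (1 − 0.3054) = 5.999 mg/L

6.00 mg/L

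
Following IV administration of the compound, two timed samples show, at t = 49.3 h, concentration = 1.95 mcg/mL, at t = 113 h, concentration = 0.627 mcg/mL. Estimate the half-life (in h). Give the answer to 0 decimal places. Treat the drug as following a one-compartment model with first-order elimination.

39 h

k = ln(C₁/C₂) / (t₂ − t₁) = ln(1.95/0.627) / (113 − 49.3)
  = 1.135 / 63.70 = 0.01782 h⁻¹
t½ = ln2 / k = 0.693147 / 0.01782 = 38.90 h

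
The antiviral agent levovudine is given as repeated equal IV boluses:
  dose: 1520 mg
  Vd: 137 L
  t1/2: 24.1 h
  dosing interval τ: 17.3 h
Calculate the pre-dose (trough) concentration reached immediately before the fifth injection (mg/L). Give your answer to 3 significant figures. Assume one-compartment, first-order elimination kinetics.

14.9 mg/L

C₀ per dose = Dose / Vd = 1520 / 137 = 11.09 mg/L
k = ln2 / t½ = 0.693147 / 24.1 = 0.02876 h⁻¹
Fraction remaining after one interval: r = e^(−kτ) = e^(−0.02876 × 17.3) = 0.6080
Before dose 5, 4 doses have been given (aged 1τ, 2τ, 3τ, 4τ).
C_trough = C₀ × (r + r² + … + r^4) = C₀ × r(1−r^4)/(1−r)
        = 11.09 × 0.6080 × (1 − 0.1367) / (1 − 0.6080) = 14.85 mg/L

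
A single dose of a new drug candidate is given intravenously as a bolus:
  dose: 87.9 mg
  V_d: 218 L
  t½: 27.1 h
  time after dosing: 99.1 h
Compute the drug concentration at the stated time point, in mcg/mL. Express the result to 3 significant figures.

C₀ = Dose / Vd = 87.90 / 218 = 0.4032 mg/L
k = ln2 / t½ = 0.693147 / 27.1 = 0.02558 h⁻¹
C = C₀ · e^(−k·t) = 0.4032 × e^(−0.02558 × 99.1)
  = 0.4032 × 0.07926 = 0.03196 mg/L
(0.03196 mg/L = 0.03196 mcg/mL)

0.0320 mcg/mL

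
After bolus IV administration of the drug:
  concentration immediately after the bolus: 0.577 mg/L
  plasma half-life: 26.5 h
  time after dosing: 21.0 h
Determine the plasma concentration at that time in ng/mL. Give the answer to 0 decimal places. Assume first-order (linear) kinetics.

k = ln2 / t½ = 0.693147 / 26.5 = 0.02616 h⁻¹
C = C₀ · e^(−k·t) = 0.5770 × e^(−0.02616 × 21.0)
  = 0.5770 × 0.5773 = 0.3331 mg/L
Convert: 0.3331 mg/L × 1000 = 333.1 ng/mL

333 ng/mL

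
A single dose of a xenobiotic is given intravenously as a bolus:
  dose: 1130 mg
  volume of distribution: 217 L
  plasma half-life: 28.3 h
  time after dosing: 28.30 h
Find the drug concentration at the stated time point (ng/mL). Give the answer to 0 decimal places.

2604 ng/mL

C₀ = Dose / Vd = 1130 / 217 = 5.207 mg/L
k = ln2 / t½ = 0.693147 / 28.3 = 0.02449 h⁻¹
t / t½ = 28.30 / 28.3 = 1 half-lives
C = C₀ × (1/2)^1 = 5.207 × 0.5000 = 2.604 mg/L
Convert: 2.604 mg/L × 1000 = 2604 ng/mL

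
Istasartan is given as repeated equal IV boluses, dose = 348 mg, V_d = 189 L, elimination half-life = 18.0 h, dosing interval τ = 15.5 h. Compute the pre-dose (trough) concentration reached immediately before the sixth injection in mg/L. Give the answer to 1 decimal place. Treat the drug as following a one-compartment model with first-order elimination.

C₀ per dose = Dose / Vd = 348 / 189 = 1.841 mg/L
k = ln2 / t½ = 0.693147 / 18.0 = 0.03851 h⁻¹
Fraction remaining after one interval: r = e^(−kτ) = e^(−0.03851 × 15.5) = 0.5505
Before dose 6, 5 doses have been given (aged 1τ, 2τ, 3τ, 4τ, 5τ).
C_trough = C₀ × (r + r² + … + r^5) = C₀ × r(1−r^5)/(1−r)
        = 1.841 × 0.5505 × (1 − 0.05056) / (1 − 0.5505) = 2.141 mg/L

2.1 mg/L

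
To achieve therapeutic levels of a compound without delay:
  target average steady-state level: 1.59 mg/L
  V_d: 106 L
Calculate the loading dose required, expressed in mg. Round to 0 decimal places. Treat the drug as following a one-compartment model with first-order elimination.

LD = Css × Vd = 1.59 × 106 = 168.5 mg

169 mg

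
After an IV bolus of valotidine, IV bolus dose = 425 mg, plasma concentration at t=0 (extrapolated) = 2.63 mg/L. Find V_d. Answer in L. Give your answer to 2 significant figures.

Vd = Dose / C₀ = 425.0 / 2.63 = 161.6 L

160 L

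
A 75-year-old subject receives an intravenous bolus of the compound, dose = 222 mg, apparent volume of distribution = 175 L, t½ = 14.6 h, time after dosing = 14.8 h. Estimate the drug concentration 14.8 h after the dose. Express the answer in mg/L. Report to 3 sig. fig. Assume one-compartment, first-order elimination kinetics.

C₀ = Dose / Vd = 222.0 / 175 = 1.269 mg/L
k = ln2 / t½ = 0.693147 / 14.6 = 0.04748 h⁻¹
C = C₀ · e^(−k·t) = 1.269 × e^(−0.04748 × 14.8)
  = 1.269 × 0.4952 = 0.6284 mg/L

0.628 mg/L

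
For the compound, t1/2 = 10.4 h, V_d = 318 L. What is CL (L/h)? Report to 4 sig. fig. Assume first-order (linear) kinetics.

k = ln2 / t½ = 0.693147 / 10.4 = 0.06665 h⁻¹
CL = k × Vd = 0.06665 × 318 = 21.19 L/h

21.19 L/h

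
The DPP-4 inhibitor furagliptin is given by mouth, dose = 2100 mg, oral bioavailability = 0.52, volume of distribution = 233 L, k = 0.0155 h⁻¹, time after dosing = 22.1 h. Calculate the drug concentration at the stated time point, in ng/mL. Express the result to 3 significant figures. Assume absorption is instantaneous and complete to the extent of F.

3330 ng/mL

Amount reaching circulation = F × Dose = 0.52 × 2100 = 1092 mg
C₀ = F·Dose / Vd = 1092 / 233 = 4.687 mg/L
C = C₀ · e^(−k·t) = 4.687 × e^(−0.01550 × 22.1)
  = 4.687 × 0.7100 = 3.328 mg/L
Convert: 3.328 mg/L × 1000 = 3328 ng/mL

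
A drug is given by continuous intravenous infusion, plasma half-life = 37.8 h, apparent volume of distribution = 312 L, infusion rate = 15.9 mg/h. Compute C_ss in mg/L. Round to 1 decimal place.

k = ln2 / t½ = 0.693147 / 37.8 = 0.01834 h⁻¹
CL = k × Vd = 0.01834 × 312 = 5.722 L/h
At steady state Css = R₀ / CL = 15.9 / 5.722 = 2.779 mg/L

2.8 mg/L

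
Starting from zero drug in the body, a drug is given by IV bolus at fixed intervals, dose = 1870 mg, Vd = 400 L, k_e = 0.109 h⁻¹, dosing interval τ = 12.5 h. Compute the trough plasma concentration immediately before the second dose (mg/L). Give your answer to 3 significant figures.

1.20 mg/L

C₀ per dose = Dose / Vd = 1870 / 400 = 4.675 mg/L
Fraction remaining after one interval: r = e^(−kτ) = e^(−0.1090 × 12.5) = 0.2560
Before dose 2, 1 dose has been given (aged 1τ).
C_trough = C₀ × r = 4.675 × 0.2560 = 1.197 mg/L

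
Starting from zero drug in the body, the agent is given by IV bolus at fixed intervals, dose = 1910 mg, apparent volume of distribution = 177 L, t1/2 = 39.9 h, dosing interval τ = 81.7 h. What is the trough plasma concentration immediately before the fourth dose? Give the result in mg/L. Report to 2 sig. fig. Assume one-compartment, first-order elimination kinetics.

3.4 mg/L

C₀ per dose = Dose / Vd = 1910 / 177 = 10.79 mg/L
k = ln2 / t½ = 0.693147 / 39.9 = 0.01737 h⁻¹
Fraction remaining after one interval: r = e^(−kτ) = e^(−0.01737 × 81.7) = 0.2419
Before dose 4, 3 doses have been given (aged 1τ, 2τ, 3τ).
C_trough = C₀ × (r + r² + … + r^3) = C₀ × r(1−r^3)/(1−r)
        = 10.79 × 0.2419 × (1 − 0.01415) / (1 − 0.2419) = 3.394 mg/L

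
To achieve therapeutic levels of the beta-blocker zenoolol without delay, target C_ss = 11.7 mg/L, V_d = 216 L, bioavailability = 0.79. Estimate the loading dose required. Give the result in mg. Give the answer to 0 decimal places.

LD = Css × Vd / F = 11.7 × 216 / 0.79 = 3199 mg

3199 mg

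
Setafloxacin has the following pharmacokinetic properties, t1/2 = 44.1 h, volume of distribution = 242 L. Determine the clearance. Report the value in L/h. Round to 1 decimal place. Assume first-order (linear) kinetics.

3.8 L/h

k = ln2 / t½ = 0.693147 / 44.1 = 0.01572 h⁻¹
CL = k × Vd = 0.01572 × 242 = 3.804 L/h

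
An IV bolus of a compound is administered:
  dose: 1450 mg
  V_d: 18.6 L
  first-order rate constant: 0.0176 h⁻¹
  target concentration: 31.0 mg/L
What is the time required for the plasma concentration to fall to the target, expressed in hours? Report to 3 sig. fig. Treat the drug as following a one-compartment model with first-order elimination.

52.4 h

C₀ = Dose / Vd = 1450 / 18.6 = 77.96 mg/L
t = ln(C₀ / C) / k = ln(77.96 / 31.0) / 0.01760
  = ln(2.515) / 0.01760 = 0.9223 / 0.01760 = 52.40 h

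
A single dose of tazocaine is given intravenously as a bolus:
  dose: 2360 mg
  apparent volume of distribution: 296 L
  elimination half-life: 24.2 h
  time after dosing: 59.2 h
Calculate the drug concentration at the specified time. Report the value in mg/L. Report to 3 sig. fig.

C₀ = Dose / Vd = 2360 / 296 = 7.973 mg/L
k = ln2 / t½ = 0.693147 / 24.2 = 0.02864 h⁻¹
C = C₀ · e^(−k·t) = 7.973 × e^(−0.02864 × 59.2)
  = 7.973 × 0.1835 = 1.463 mg/L

1.46 mg/L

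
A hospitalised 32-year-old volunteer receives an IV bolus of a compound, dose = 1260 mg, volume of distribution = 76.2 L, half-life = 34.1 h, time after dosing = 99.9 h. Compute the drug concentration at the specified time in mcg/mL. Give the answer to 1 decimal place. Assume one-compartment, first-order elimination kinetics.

C₀ = Dose / Vd = 1260 / 76.2 = 16.54 mg/L
k = ln2 / t½ = 0.693147 / 34.1 = 0.02033 h⁻¹
C = C₀ · e^(−k·t) = 16.54 × e^(−0.02033 × 99.9)
  = 16.54 × 0.1312 = 2.170 mg/L
(2.170 mg/L = 2.170 mcg/mL)

2.2 mcg/mL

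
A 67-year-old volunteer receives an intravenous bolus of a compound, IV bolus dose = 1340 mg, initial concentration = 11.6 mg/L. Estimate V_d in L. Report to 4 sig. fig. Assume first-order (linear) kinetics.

115.5 L

Vd = Dose / C₀ = 1340 / 11.6 = 115.5 L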